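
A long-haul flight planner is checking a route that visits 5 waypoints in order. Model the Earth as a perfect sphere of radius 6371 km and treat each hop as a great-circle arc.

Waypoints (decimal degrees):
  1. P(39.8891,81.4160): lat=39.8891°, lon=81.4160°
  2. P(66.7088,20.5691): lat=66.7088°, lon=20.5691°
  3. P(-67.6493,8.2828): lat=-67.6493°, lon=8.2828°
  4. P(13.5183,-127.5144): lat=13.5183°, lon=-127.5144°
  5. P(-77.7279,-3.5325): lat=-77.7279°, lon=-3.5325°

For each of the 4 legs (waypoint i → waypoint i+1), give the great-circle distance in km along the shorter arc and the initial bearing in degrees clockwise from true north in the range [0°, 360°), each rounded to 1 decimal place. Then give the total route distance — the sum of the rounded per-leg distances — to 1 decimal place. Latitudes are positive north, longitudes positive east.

Leg 1: dist=4729.9 km, bearing=329.3°
Leg 2: dist=14970.7 km, bearing=186.5°
Leg 3: dist=13206.3 km, bearing=230.7°
Leg 4: dist=12244.4 km, bearing=169.2°
Total: 45151.3 km

Leg 1: φ1=0.6961961, φ2=1.1642882, Δφ=0.4680921, Δλ=-1.0619787 rad; a=sin²(Δφ/2)+cosφ1·cosφ2·sin²(Δλ/2)=0.1315818546; c=2·atan2(√a, √(1-a))=0.742417530; dist=6371·c=4729.942 ≈ 4729.9 km; running total=4729.9 km
Leg 1 bearing: y=sinΔλ·cosφ2=-0.34531505, x=cosφ1·sinφ2-sinφ1·cosφ2·cosΔλ=0.58123128; θ=atan2(y, x)=-30.7150° <0 so +360° → 329.2850° ≈ 329.3°
Leg 2: φ1=1.1642882, φ2=-1.1807030, Δφ=-2.3449912, Δλ=-0.2144364 rad; a=sin²(Δφ/2)+cosφ1·cosφ2·sin²(Δλ/2)=0.8512922451; c=2·atan2(√a, √(1-a))=2.349819283; dist=6371·c=14970.699 ≈ 14970.7 km; running total=19700.6 km
Leg 2 bearing: y=sinΔλ·cosφ2=-0.08092123, x=cosφ1·sinφ2-sinφ1·cosφ2·cosΔλ=-0.70698429; θ=atan2(y, x)=-173.4704° <0 so +360° → 186.5296° ≈ 186.5°
Leg 3: φ1=-1.1807030, φ2=0.2359388, Δφ=1.4166419, Δλ=-2.3701083 rad; a=sin²(Δφ/2)+cosφ1·cosφ2·sin²(Δλ/2)=0.7406260599; c=2·atan2(√a, √(1-a))=2.072878891; dist=6371·c=13206.311 ≈ 13206.3 km; running total=32906.9 km
Leg 3 bearing: y=sinΔλ·cosφ2=-0.67788442, x=cosφ1·sinφ2-sinφ1·cosφ2·cosΔλ=-0.55575994; θ=atan2(y, x)=-129.3464° <0 so +360° → 230.6536° ≈ 230.7°
Leg 4: φ1=0.2359388, φ2=-1.3566078, Δφ=-1.5925466, Δλ=2.1638924 rad; a=sin²(Δφ/2)+cosφ1·cosφ2·sin²(Δλ/2)=0.6719631735; c=2·atan2(√a, √(1-a))=1.921891467; dist=6371·c=12244.371 ≈ 12244.4 km; running total=45151.3 km
Leg 4 bearing: y=sinΔλ·cosφ2=0.17625328, x=cosφ1·sinφ2-sinφ1·cosφ2·cosΔλ=-0.92230659; θ=atan2(y, x)=169.1812° ≈ 169.2°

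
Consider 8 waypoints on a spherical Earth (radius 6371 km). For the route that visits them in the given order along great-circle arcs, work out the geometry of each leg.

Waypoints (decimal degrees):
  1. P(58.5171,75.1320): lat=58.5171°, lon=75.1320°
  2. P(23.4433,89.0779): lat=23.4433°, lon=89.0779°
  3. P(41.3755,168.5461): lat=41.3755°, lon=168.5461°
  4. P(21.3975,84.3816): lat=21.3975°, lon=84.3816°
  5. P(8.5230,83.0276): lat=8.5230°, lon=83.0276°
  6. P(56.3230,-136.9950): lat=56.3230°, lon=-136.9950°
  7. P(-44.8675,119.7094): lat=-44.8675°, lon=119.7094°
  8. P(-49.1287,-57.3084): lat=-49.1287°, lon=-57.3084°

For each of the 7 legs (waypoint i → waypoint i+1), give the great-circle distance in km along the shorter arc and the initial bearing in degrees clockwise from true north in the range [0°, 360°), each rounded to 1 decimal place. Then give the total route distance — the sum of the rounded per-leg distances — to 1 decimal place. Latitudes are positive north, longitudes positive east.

Leg 1: φ1=1.0213161, φ2=0.4091628, Δφ=-0.6121533, Δλ=0.2434019 rad; a=sin²(Δφ/2)+cosφ1·cosφ2·sin²(Δλ/2)=0.0978552746; c=2·atan2(√a, √(1-a))=0.636317560; dist=6371·c=4053.979 ≈ 4054.0 km; running total=4054.0 km
Leg 1 bearing: y=sinΔλ·cosφ2=0.22111162, x=cosφ1·sinφ2-sinφ1·cosφ2·cosΔλ=-0.55156879; θ=atan2(y, x)=158.1553° ≈ 158.2°
Leg 2: φ1=0.4091628, φ2=0.7221387, Δφ=0.3129759, Δλ=1.3869817 rad; a=sin²(Δφ/2)+cosφ1·cosφ2·sin²(Δλ/2)=0.3055971708; c=2·atan2(√a, √(1-a))=1.171461427; dist=6371·c=7463.381 ≈ 7463.4 km; running total=11517.4 km
Leg 2 bearing: y=sinΔλ·cosφ2=0.73775236, x=cosφ1·sinφ2-sinφ1·cosφ2·cosΔλ=0.55186196; θ=atan2(y, x)=53.2024° ≈ 53.2°
Leg 3: φ1=0.7221387, φ2=0.3734568, Δφ=-0.3486819, Δλ=-1.4689476 rad; a=sin²(Δφ/2)+cosφ1·cosφ2·sin²(Δλ/2)=0.3439054272; c=2·atan2(√a, √(1-a))=1.253299849; dist=6371·c=7984.773 ≈ 7984.8 km; running total=19502.2 km
Leg 3 bearing: y=sinΔλ·cosφ2=-0.92624683, x=cosφ1·sinφ2-sinφ1·cosφ2·cosΔλ=0.21119835; θ=atan2(y, x)=-77.1553° <0 so +360° → 282.8447° ≈ 282.8°
Leg 4: φ1=0.3734568, φ2=0.1487544, Δφ=-0.2247024, Δλ=-0.0236318 rad; a=sin²(Δφ/2)+cosφ1·cosφ2·sin²(Δλ/2)=0.0126983215; c=2·atan2(√a, √(1-a))=0.225853383; dist=6371·c=1438.912 ≈ 1438.9 km; running total=20941.1 km
Leg 4 bearing: y=sinΔλ·cosφ2=-0.02336860, x=cosφ1·sinφ2-sinφ1·cosφ2·cosΔλ=-0.22271552; θ=atan2(y, x)=-174.0101° <0 so +360° → 185.9899° ≈ 186.0°
Leg 5: φ1=0.1487544, φ2=0.9830218, Δφ=0.8342674, Δλ=-3.8401188 rad; a=sin²(Δφ/2)+cosφ1·cosφ2·sin²(Δλ/2)=0.6483077678; c=2·atan2(√a, √(1-a))=1.871943068; dist=6371·c=11926.149 ≈ 11926.1 km; running total=32867.2 km
Leg 5 bearing: y=sinΔλ·cosφ2=0.35659995, x=cosφ1·sinφ2-sinφ1·cosφ2·cosΔλ=0.88592082; θ=atan2(y, x)=21.9257° ≈ 21.9°
Leg 6: φ1=0.9830218, φ2=-0.7830856, Δφ=-1.7661074, Δλ=4.4803370 rad; a=sin²(Δφ/2)+cosφ1·cosφ2·sin²(Δλ/2)=0.8387282602; c=2·atan2(√a, √(1-a))=2.315095562; dist=6371·c=14749.474 ≈ 14749.5 km; running total=47616.7 km
Leg 6 bearing: y=sinΔλ·cosφ2=-0.68974343, x=cosφ1·sinφ2-sinφ1·cosφ2·cosΔλ=-0.25555169; θ=atan2(y, x)=-110.3298° <0 so +360° → 249.6702° ≈ 249.7°
Leg 7: φ1=-0.7830856, φ2=-0.8574576, Δφ=-0.0743720, Δλ=-3.0895434 rad; a=sin²(Δφ/2)+cosφ1·cosφ2·sin²(Δλ/2)=0.4648408106; c=2·atan2(√a, √(1-a))=1.500419868; dist=6371·c=9559.175 ≈ 9559.2 km; running total=57175.9 km
Leg 7 bearing: y=sinΔλ·cosφ2=-0.03404365, x=cosφ1·sinφ2-sinφ1·cosφ2·cosΔλ=-0.99694351; θ=atan2(y, x)=-178.0442° <0 so +360° → 181.9558° ≈ 182.0°

Leg 1: dist=4054.0 km, bearing=158.2°
Leg 2: dist=7463.4 km, bearing=53.2°
Leg 3: dist=7984.8 km, bearing=282.8°
Leg 4: dist=1438.9 km, bearing=186.0°
Leg 5: dist=11926.1 km, bearing=21.9°
Leg 6: dist=14749.5 km, bearing=249.7°
Leg 7: dist=9559.2 km, bearing=182.0°
Total: 57175.9 km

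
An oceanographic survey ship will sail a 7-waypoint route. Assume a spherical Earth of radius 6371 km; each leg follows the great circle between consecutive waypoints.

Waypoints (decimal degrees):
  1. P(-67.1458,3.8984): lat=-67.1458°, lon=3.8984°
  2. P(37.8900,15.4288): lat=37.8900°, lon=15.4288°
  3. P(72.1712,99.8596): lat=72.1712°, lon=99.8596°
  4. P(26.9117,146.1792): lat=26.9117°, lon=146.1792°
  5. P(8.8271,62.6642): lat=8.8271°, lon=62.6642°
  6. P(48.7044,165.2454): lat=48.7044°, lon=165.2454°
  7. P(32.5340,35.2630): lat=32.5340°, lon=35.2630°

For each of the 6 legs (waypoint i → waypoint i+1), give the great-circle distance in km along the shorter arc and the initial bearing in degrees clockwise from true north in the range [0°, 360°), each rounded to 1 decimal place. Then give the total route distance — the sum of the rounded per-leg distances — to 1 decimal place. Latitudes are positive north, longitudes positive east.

Leg 1: φ1=-1.1719153, φ2=0.6613053, Δφ=1.8332205, Δλ=0.2012434 rad; a=sin²(Δφ/2)+cosφ1·cosφ2·sin²(Δλ/2)=0.6328041581; c=2·atan2(√a, √(1-a))=1.839631175; dist=6371·c=11720.290 ≈ 11720.3 km; running total=11720.3 km
Leg 1 bearing: y=sinΔλ·cosφ2=0.15774974, x=cosφ1·sinφ2-sinφ1·cosφ2·cosΔλ=0.95108740; θ=atan2(y, x)=9.4175° ≈ 9.4°
Leg 2: φ1=0.6613053, φ2=1.2596251, Δφ=0.5983198, Δλ=1.4735955 rad; a=sin²(Δφ/2)+cosφ1·cosφ2·sin²(Δλ/2)=0.1959484648; c=2·atan2(√a, √(1-a))=0.917127436; dist=6371·c=5843.019 ≈ 5843.0 km; running total=17563.3 km
Leg 2 bearing: y=sinΔλ·cosφ2=0.30472863, x=cosφ1·sinφ2-sinφ1·cosφ2·cosΔλ=0.73304237; θ=atan2(y, x)=22.5729° ≈ 22.6°
Leg 3: φ1=1.2596251, φ2=0.4696978, Δφ=-0.7899273, Δλ=0.8084295 rad; a=sin²(Δφ/2)+cosφ1·cosφ2·sin²(Δλ/2)=0.1902824326; c=2·atan2(√a, √(1-a))=0.902773358; dist=6371·c=5751.569 ≈ 5751.6 km; running total=23314.9 km
Leg 3 bearing: y=sinΔλ·cosφ2=0.64488422, x=cosφ1·sinφ2-sinφ1·cosφ2·cosΔλ=-0.44768791; θ=atan2(y, x)=124.7689° ≈ 124.8°
Leg 4: φ1=0.4696978, φ2=0.1540620, Δφ=-0.3156358, Δλ=-1.4576117 rad; a=sin²(Δφ/2)+cosφ1·cosφ2·sin²(Δλ/2)=0.4155126963; c=2·atan2(√a, √(1-a))=1.401007103; dist=6371·c=8925.816 ≈ 8925.8 km; running total=32240.7 km
Leg 4 bearing: y=sinΔλ·cosφ2=-0.98183315, x=cosφ1·sinφ2-sinφ1·cosφ2·cosΔλ=0.08632056; θ=atan2(y, x)=-84.9756° <0 so +360° → 275.0244° ≈ 275.0°
Leg 5: φ1=0.1540620, φ2=0.8500521, Δφ=0.6959902, Δλ=1.7903797 rad; a=sin²(Δφ/2)+cosφ1·cosφ2·sin²(Δλ/2)=0.5133783469; c=2·atan2(√a, √(1-a))=1.597556214; dist=6371·c=10178.031 ≈ 10178.0 km; running total=42418.7 km
Leg 5 bearing: y=sinΔλ·cosφ2=0.64409759, x=cosφ1·sinφ2-sinφ1·cosφ2·cosΔλ=0.76447523; θ=atan2(y, x)=40.1153° ≈ 40.1°
Leg 6: φ1=0.8500521, φ2=0.5678254, Δφ=-0.2822267, Δλ=-2.2686208 rad; a=sin²(Δφ/2)+cosφ1·cosφ2·sin²(Δλ/2)=0.4767232528; c=2·atan2(√a, √(1-a))=1.524226001; dist=6371·c=9710.844 ≈ 9710.8 km; running total=52129.5 km
Leg 6 bearing: y=sinΔλ·cosφ2=-0.64599741, x=cosφ1·sinφ2-sinφ1·cosφ2·cosΔλ=0.76191871; θ=atan2(y, x)=-40.2931° <0 so +360° → 319.7069° ≈ 319.7°

Leg 1: dist=11720.3 km, bearing=9.4°
Leg 2: dist=5843.0 km, bearing=22.6°
Leg 3: dist=5751.6 km, bearing=124.8°
Leg 4: dist=8925.8 km, bearing=275.0°
Leg 5: dist=10178.0 km, bearing=40.1°
Leg 6: dist=9710.8 km, bearing=319.7°
Total: 52129.5 km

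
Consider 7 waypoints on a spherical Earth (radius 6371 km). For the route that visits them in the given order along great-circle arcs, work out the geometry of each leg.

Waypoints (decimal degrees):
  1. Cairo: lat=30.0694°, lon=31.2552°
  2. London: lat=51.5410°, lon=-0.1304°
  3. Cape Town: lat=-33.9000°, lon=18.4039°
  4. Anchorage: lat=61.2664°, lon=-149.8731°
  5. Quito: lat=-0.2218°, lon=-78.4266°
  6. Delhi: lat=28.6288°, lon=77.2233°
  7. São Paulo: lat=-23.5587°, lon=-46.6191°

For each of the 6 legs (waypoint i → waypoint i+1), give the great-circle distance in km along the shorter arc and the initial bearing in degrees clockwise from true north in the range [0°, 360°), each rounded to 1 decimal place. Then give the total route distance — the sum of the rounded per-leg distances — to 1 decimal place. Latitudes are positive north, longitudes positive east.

Leg 1: φ1=0.5248100, φ2=0.8995601, Δφ=0.3747501, Δλ=-0.5477821 rad; a=sin²(Δφ/2)+cosφ1·cosφ2·sin²(Δλ/2)=0.0740784436; c=2·atan2(√a, √(1-a))=0.551302283; dist=6371·c=3512.347 ≈ 3512.3 km; running total=3512.3 km
Leg 1 bearing: y=sinΔλ·cosφ2=-0.32391083, x=cosφ1·sinφ2-sinφ1·cosφ2·cosΔλ=0.41163708; θ=atan2(y, x)=-38.1987° <0 so +360° → 321.8013° ≈ 321.8°
Leg 2: φ1=0.8995601, φ2=-0.5916666, Δφ=-1.4912268, Δλ=0.3234846 rad; a=sin²(Δφ/2)+cosφ1·cosφ2·sin²(Δλ/2)=0.4736446974; c=2·atan2(√a, √(1-a))=1.518061282; dist=6371·c=9671.568 ≈ 9671.6 km; running total=13183.9 km
Leg 2 bearing: y=sinΔλ·cosφ2=0.26383792, x=cosφ1·sinφ2-sinφ1·cosφ2·cosΔλ=-0.96312571; θ=atan2(y, x)=164.6803° ≈ 164.7°
Leg 3: φ1=-0.5916666, φ2=1.0693004, Δφ=1.6609670, Δλ=-2.9369877 rad; a=sin²(Δφ/2)+cosφ1·cosφ2·sin²(Δλ/2)=0.9398810581; c=2·atan2(√a, √(1-a))=2.646157924; dist=6371·c=16858.672 ≈ 16858.7 km; running total=30042.6 km
Leg 3 bearing: y=sinΔλ·cosφ2=-0.09767648, x=cosφ1·sinφ2-sinφ1·cosφ2·cosΔλ=0.46527188; θ=atan2(y, x)=-11.8562° <0 so +360° → 348.1438° ≈ 348.1°
Leg 4: φ1=1.0693004, φ2=-0.0038711, Δφ=-1.0731715, Δλ=1.2469767 rad; a=sin²(Δφ/2)+cosφ1·cosφ2·sin²(Δλ/2)=0.4252148171; c=2·atan2(√a, √(1-a))=1.420662591; dist=6371·c=9051.041 ≈ 9051.0 km; running total=39093.6 km
Leg 4 bearing: y=sinΔλ·cosφ2=0.94801985, x=cosφ1·sinφ2-sinφ1·cosφ2·cosΔλ=-0.28086840; θ=atan2(y, x)=106.5029° ≈ 106.5°
Leg 5: φ1=-0.0038711, φ2=0.4996668, Δφ=0.5035380, Δλ=2.7166032 rad; a=sin²(Δφ/2)+cosφ1·cosφ2·sin²(Δλ/2)=0.9007549050; c=2·atan2(√a, √(1-a))=2.500612133; dist=6371·c=15931.400 ≈ 15931.4 km; running total=55025.0 km
Leg 5 bearing: y=sinΔλ·cosφ2=0.36190291, x=cosφ1·sinφ2-sinφ1·cosφ2·cosΔλ=0.47603394; θ=atan2(y, x)=37.2438° ≈ 37.2°
Leg 6: φ1=0.4996668, φ2=-0.4111769, Δφ=-0.9108437, Δλ=-2.1614576 rad; a=sin²(Δφ/2)+cosφ1·cosφ2·sin²(Δλ/2)=0.8197924008; c=2·atan2(√a, √(1-a))=2.264754355; dist=6371·c=14428.74999 ≈ 14428.7 km; running total=69453.7 km
Leg 6 bearing: y=sinΔλ·cosφ2=-0.76134524, x=cosφ1·sinφ2-sinφ1·cosφ2·cosΔλ=-0.10622952; θ=atan2(y, x)=-97.9431° <0 so +360° → 262.0569° ≈ 262.1°

Leg 1: dist=3512.3 km, bearing=321.8°
Leg 2: dist=9671.6 km, bearing=164.7°
Leg 3: dist=16858.7 km, bearing=348.1°
Leg 4: dist=9051.0 km, bearing=106.5°
Leg 5: dist=15931.4 km, bearing=37.2°
Leg 6: dist=14428.7 km, bearing=262.1°
Total: 69453.7 km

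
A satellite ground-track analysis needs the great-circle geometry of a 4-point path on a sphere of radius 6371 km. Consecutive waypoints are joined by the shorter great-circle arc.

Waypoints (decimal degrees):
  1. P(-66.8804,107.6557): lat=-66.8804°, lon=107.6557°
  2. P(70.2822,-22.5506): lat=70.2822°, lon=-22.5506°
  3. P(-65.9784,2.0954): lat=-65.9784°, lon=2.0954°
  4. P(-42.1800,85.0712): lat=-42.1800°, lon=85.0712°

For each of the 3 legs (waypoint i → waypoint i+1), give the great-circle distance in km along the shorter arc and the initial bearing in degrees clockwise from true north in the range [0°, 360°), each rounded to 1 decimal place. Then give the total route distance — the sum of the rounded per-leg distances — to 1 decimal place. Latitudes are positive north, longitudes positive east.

Leg 1: φ1=-1.1672832, φ2=1.2266558, Δφ=2.3939390, Δλ=-2.2725286 rad; a=sin²(Δφ/2)+cosφ1·cosφ2·sin²(Δλ/2)=0.9756403921; c=2·atan2(√a, √(1-a))=2.828159947; dist=6371·c=18018.207 ≈ 18018.2 km; running total=18018.2 km
Leg 1 bearing: y=sinΔλ·cosφ2=-0.25767146, x=cosφ1·sinφ2-sinφ1·cosφ2·cosΔλ=0.16932303; θ=atan2(y, x)=-56.6900° <0 so +360° → 303.3100° ≈ 303.3°
Leg 2: φ1=1.2266558, φ2=-1.1515403, Δφ=-2.3781961, Δλ=0.4301538 rad; a=sin²(Δφ/2)+cosφ1·cosφ2·sin²(Δλ/2)=0.8675018568; c=2·atan2(√a, √(1-a))=2.396468485; dist=6371·c=15267.901 ≈ 15267.9 km; running total=33286.1 km
Leg 2 bearing: y=sinΔλ·cosφ2=0.16975711, x=cosφ1·sinφ2-sinφ1·cosφ2·cosΔλ=-0.65646939; θ=atan2(y, x)=165.5014° ≈ 165.5°
Leg 3: φ1=-1.1515403, φ2=-0.7361799, Δφ=0.4153604, Δλ=1.4482009 rad; a=sin²(Δφ/2)+cosφ1·cosφ2·sin²(Δλ/2)=0.1749010293; c=2·atan2(√a, √(1-a))=0.862951389; dist=6371·c=5497.863 ≈ 5497.9 km; running total=38784.0 km
Leg 3 bearing: y=sinΔλ·cosφ2=0.73547722, x=cosφ1·sinφ2-sinφ1·cosφ2·cosΔλ=-0.19056729; θ=atan2(y, x)=104.5263° ≈ 104.5°

Leg 1: dist=18018.2 km, bearing=303.3°
Leg 2: dist=15267.9 km, bearing=165.5°
Leg 3: dist=5497.9 km, bearing=104.5°
Total: 38784.0 km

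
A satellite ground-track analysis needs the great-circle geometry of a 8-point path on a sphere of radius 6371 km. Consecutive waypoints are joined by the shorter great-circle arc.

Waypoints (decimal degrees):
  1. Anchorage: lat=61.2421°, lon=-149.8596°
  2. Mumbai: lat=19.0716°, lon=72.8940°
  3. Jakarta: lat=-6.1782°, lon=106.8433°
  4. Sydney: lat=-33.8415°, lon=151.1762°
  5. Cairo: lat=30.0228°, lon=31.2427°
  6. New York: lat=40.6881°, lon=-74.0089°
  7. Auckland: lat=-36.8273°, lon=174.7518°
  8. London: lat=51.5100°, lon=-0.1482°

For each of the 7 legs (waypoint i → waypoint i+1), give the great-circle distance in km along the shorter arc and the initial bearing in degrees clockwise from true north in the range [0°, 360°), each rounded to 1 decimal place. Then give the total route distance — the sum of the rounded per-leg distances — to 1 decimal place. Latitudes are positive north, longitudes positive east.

Leg 1: φ1=1.0688763, φ2=0.3328622, Δφ=-0.7360141, Δλ=3.8877837 rad; a=sin²(Δφ/2)+cosφ1·cosφ2·sin²(Δλ/2)=0.5237150994; c=2·atan2(√a, √(1-a))=1.618244327; dist=6371·c=10309.835 ≈ 10309.8 km; running total=10309.8 km
Leg 1 bearing: y=sinΔλ·cosφ2=-0.64158565, x=cosφ1·sinφ2-sinφ1·cosφ2·cosΔλ=0.76558359; θ=atan2(y, x)=-39.9642° <0 so +360° → 320.0358° ≈ 320.0°
Leg 2: φ1=0.3328622, φ2=-0.1078299, Δφ=-0.4406921, Δλ=0.5925271 rad; a=sin²(Δφ/2)+cosφ1·cosφ2·sin²(Δλ/2)=0.1278593729; c=2·atan2(√a, √(1-a))=0.731338314; dist=6371·c=4659.356 ≈ 4659.4 km; running total=14969.2 km
Leg 2 bearing: y=sinΔλ·cosφ2=0.55521554, x=cosφ1·sinφ2-sinφ1·cosφ2·cosΔλ=-0.37118878; θ=atan2(y, x)=123.7647° ≈ 123.8°
Leg 3: φ1=-0.1078299, φ2=-0.5906456, Δφ=-0.4828157, Δλ=0.7737551 rad; a=sin²(Δφ/2)+cosφ1·cosφ2·sin²(Δλ/2)=0.1747044321; c=2·atan2(√a, √(1-a))=0.862433754; dist=6371·c=5494.565 ≈ 5494.6 km; running total=20463.8 km
Leg 3 bearing: y=sinΔλ·cosφ2=0.58043193, x=cosφ1·sinφ2-sinφ1·cosφ2·cosΔλ=-0.48972436; θ=atan2(y, x)=130.1551° ≈ 130.2°
Leg 4: φ1=-0.5906456, φ2=0.5239967, Δφ=1.1146423, Δλ=-2.0932345 rad; a=sin²(Δφ/2)+cosφ1·cosφ2·sin²(Δλ/2)=0.8187435492; c=2·atan2(√a, √(1-a))=2.262028618; dist=6371·c=14411.384 ≈ 14411.4 km; running total=34875.2 km
Leg 4 bearing: y=sinΔλ·cosφ2=-0.75032958, x=cosφ1·sinφ2-sinφ1·cosφ2·cosΔλ=0.17497347; θ=atan2(y, x)=-76.8735° <0 so +360° → 283.1265° ≈ 283.1°
Leg 5: φ1=0.5239967, φ2=0.7101413, Δφ=0.1861446, Δλ=-1.8369870 rad; a=sin²(Δφ/2)+cosφ1·cosφ2·sin²(Δλ/2)=0.4232552229; c=2·atan2(√a, √(1-a))=1.416697614; dist=6371·c=9025.781 ≈ 9025.8 km; running total=43901.0 km
Leg 5 bearing: y=sinΔλ·cosφ2=-0.73156348, x=cosφ1·sinφ2-sinφ1·cosφ2·cosΔλ=0.66427090; θ=atan2(y, x)=-47.7601° <0 so +360° → 312.2399° ≈ 312.2°
Leg 6: φ1=0.7101413, φ2=-0.6427576, Δφ=-1.3528990, Δλ=4.3416933 rad; a=sin²(Δφ/2)+cosφ1·cosφ2·sin²(Δλ/2)=0.8053271110; c=2·atan2(√a, √(1-a))=2.227682800; dist=6371·c=14192.567 ≈ 14192.6 km; running total=58093.6 km
Leg 6 bearing: y=sinΔλ·cosφ2=-0.74607601, x=cosφ1·sinφ2-sinφ1·cosφ2·cosΔλ=-0.26546565; θ=atan2(y, x)=-109.5864° <0 so +360° → 250.4136° ≈ 250.4°
Leg 7: φ1=-0.6427576, φ2=0.8990191, Δφ=1.5417767, Δλ=-3.0525809 rad; a=sin²(Δφ/2)+cosφ1·cosφ2·sin²(Δλ/2)=0.9826860336; c=2·atan2(√a, √(1-a))=2.877662178; dist=6371·c=18333.586 ≈ 18333.6 km; running total=76427.2 km
Leg 7 bearing: y=sinΔλ·cosφ2=-0.05532586, x=cosφ1·sinφ2-sinφ1·cosφ2·cosΔλ=0.25494278; θ=atan2(y, x)=-12.2441° <0 so +360° → 347.7559° ≈ 347.8°

Leg 1: dist=10309.8 km, bearing=320.0°
Leg 2: dist=4659.4 km, bearing=123.8°
Leg 3: dist=5494.6 km, bearing=130.2°
Leg 4: dist=14411.4 km, bearing=283.1°
Leg 5: dist=9025.8 km, bearing=312.2°
Leg 6: dist=14192.6 km, bearing=250.4°
Leg 7: dist=18333.6 km, bearing=347.8°
Total: 76427.2 km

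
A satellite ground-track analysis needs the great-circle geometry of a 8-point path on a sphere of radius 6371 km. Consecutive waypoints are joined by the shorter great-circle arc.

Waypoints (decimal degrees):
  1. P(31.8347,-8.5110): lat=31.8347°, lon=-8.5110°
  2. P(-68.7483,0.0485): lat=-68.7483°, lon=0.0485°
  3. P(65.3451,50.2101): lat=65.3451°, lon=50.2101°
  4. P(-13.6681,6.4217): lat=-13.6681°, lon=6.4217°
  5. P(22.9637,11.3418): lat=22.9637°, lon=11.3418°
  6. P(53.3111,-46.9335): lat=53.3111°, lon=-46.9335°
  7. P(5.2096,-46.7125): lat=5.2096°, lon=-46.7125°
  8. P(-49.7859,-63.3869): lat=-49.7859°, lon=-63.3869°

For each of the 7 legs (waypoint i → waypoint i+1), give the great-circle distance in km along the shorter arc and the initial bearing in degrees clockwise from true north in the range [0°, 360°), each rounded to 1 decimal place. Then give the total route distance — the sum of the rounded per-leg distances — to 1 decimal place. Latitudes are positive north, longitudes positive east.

Leg 1: φ1=0.5556203, φ2=-1.1998842, Δφ=-1.7555045, Δλ=0.1493915 rad; a=sin²(Δφ/2)+cosφ1·cosφ2·sin²(Δλ/2)=0.5935448000; c=2·atan2(√a, √(1-a))=1.758994920; dist=6371·c=11206.557 ≈ 11206.6 km; running total=11206.6 km
Leg 1 bearing: y=sinΔλ·cosφ2=0.05394809, x=cosφ1·sinφ2-sinφ1·cosφ2·cosΔλ=-0.98086038; θ=atan2(y, x)=176.8519° ≈ 176.9°
Leg 2: φ1=-1.1998842, φ2=1.1404871, Δφ=2.3403713, Δλ=0.8754851 rad; a=sin²(Δφ/2)+cosφ1·cosφ2·sin²(Δλ/2)=0.8750844044; c=2·atan2(√a, √(1-a))=2.419113658; dist=6371·c=15412.173 ≈ 15412.2 km; running total=26618.8 km
Leg 2 bearing: y=sinΔλ·cosφ2=0.32031184, x=cosφ1·sinφ2-sinφ1·cosφ2·cosΔλ=0.57848689; θ=atan2(y, x)=28.9736° ≈ 29.0°
Leg 3: φ1=1.1404871, φ2=-0.2385533, Δφ=-1.3790405, Δλ=-0.7642518 rad; a=sin²(Δφ/2)+cosφ1·cosφ2·sin²(Δλ/2)=0.4610708186; c=2·atan2(√a, √(1-a))=1.492859087; dist=6371·c=9511.005 ≈ 9511.0 km; running total=36129.8 km
Leg 3 bearing: y=sinΔλ·cosφ2=-0.67240025, x=cosφ1·sinφ2-sinφ1·cosφ2·cosΔλ=-0.73608150; θ=atan2(y, x)=-137.5887° <0 so +360° → 222.4113° ≈ 222.4°
Leg 4: φ1=-0.2385533, φ2=0.4007922, Δφ=0.6393455, Δλ=0.0858719 rad; a=sin²(Δφ/2)+cosφ1·cosφ2·sin²(Δλ/2)=0.1004051033; c=2·atan2(√a, √(1-a))=0.644850240; dist=6371·c=4108.341 ≈ 4108.3 km; running total=40238.1 km
Leg 4 bearing: y=sinΔλ·cosφ2=0.07896965, x=cosφ1·sinφ2-sinφ1·cosφ2·cosΔλ=0.59586867; θ=atan2(y, x)=7.5493° ≈ 7.5°
Leg 5: φ1=0.4007922, φ2=0.9304542, Δφ=0.5296620, Δλ=-1.0170959 rad; a=sin²(Δφ/2)+cosφ1·cosφ2·sin²(Δλ/2)=0.1989343520; c=2·atan2(√a, √(1-a))=0.924628428; dist=6371·c=5890.808 ≈ 5890.8 km; running total=46128.9 km
Leg 5 bearing: y=sinΔλ·cosφ2=-0.50819856, x=cosφ1·sinφ2-sinφ1·cosφ2·cosΔλ=0.61576954; θ=atan2(y, x)=-39.5331° <0 so +360° → 320.4669° ≈ 320.5°
Leg 6: φ1=0.9304542, φ2=0.0909247, Δφ=-0.8395296, Δλ=0.0038572 rad; a=sin²(Δφ/2)+cosφ1·cosφ2·sin²(Δλ/2)=0.1660956785; c=2·atan2(√a, √(1-a))=0.839535497; dist=6371·c=5348.681 ≈ 5348.7 km; running total=51477.6 km
Leg 6 bearing: y=sinΔλ·cosφ2=0.00384123, x=cosφ1·sinφ2-sinφ1·cosφ2·cosΔλ=-0.74432309; θ=atan2(y, x)=179.7043° ≈ 179.7°
Leg 7: φ1=0.0909247, φ2=-0.8689279, Δφ=-0.9598525, Δλ=-0.2910232 rad; a=sin²(Δφ/2)+cosφ1·cosφ2·sin²(Δλ/2)=0.2266979847; c=2·atan2(√a, √(1-a))=0.992492898; dist=6371·c=6323.172 ≈ 6323.2 km; running total=57800.8 km
Leg 7 bearing: y=sinΔλ·cosφ2=-0.18525674, x=cosφ1·sinφ2-sinφ1·cosφ2·cosΔλ=-0.81664189; θ=atan2(y, x)=-167.2187° <0 so +360° → 192.7813° ≈ 192.8°

Leg 1: dist=11206.6 km, bearing=176.9°
Leg 2: dist=15412.2 km, bearing=29.0°
Leg 3: dist=9511.0 km, bearing=222.4°
Leg 4: dist=4108.3 km, bearing=7.5°
Leg 5: dist=5890.8 km, bearing=320.5°
Leg 6: dist=5348.7 km, bearing=179.7°
Leg 7: dist=6323.2 km, bearing=192.8°
Total: 57800.8 km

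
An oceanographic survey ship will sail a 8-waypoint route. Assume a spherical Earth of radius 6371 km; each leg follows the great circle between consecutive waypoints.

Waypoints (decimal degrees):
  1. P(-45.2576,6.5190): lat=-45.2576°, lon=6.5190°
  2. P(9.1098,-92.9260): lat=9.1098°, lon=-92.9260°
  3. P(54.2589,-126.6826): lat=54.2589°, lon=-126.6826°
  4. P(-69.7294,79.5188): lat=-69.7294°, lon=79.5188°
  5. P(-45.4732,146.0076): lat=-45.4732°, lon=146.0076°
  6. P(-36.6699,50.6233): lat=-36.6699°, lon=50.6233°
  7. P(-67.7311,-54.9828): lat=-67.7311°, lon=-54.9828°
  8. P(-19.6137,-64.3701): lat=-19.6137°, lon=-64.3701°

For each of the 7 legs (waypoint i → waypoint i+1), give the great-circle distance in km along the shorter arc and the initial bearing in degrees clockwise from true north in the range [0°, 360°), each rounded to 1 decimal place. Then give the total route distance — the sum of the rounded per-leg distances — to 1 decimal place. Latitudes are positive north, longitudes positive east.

Leg 1: dist=11463.3 km, bearing=269.8°
Leg 2: dist=5843.6 km, bearing=335.9°
Leg 3: dist=17853.1 km, bearing=207.4°
Leg 4: dist=4451.3 km, bearing=88.6°
Leg 5: dist=7572.4 km, bearing=239.4°
Leg 6: dist=6883.8 km, bearing=204.4°
Leg 7: dist=5391.2 km, bearing=348.2°
Total: 59458.7 km

Leg 1: φ1=-0.7898941, φ2=0.1589960, Δφ=0.9488901, Δλ=-1.7356427 rad; a=sin²(Δφ/2)+cosφ1·cosφ2·sin²(Δλ/2)=0.6132565797; c=2·atan2(√a, √(1-a))=1.799292622; dist=6371·c=11463.293 ≈ 11463.3 km; running total=11463.3 km
Leg 1 bearing: y=sinΔλ·cosφ2=-0.97400131, x=cosφ1·sinφ2-sinφ1·cosφ2·cosΔλ=-0.00363753; θ=atan2(y, x)=-90.2140° <0 so +360° → 269.7860° ≈ 269.8°
Leg 2: φ1=0.1589960, φ2=0.9469965, Δφ=0.7880004, Δλ=-0.5891638 rad; a=sin²(Δφ/2)+cosφ1·cosφ2·sin²(Δλ/2)=0.1959867564; c=2·atan2(√a, √(1-a))=0.917223902; dist=6371·c=5843.633 ≈ 5843.6 km; running total=17306.9 km
Leg 2 bearing: y=sinΔλ·cosφ2=-0.32457763, x=cosφ1·sinφ2-sinφ1·cosφ2·cosΔλ=0.72453651; θ=atan2(y, x)=-24.1314° <0 so +360° → 335.8686° ≈ 335.9°
Leg 3: φ1=0.9469965, φ2=-1.2170076, Δφ=-2.1640041, Δλ=3.5988934 rad; a=sin²(Δφ/2)+cosφ1·cosφ2·sin²(Δλ/2)=0.9714868451; c=2·atan2(√a, √(1-a))=2.802250035; dist=6371·c=17853.135 ≈ 17853.1 km; running total=35160.0 km
Leg 3 bearing: y=sinΔλ·cosφ2=-0.15296922, x=cosφ1·sinφ2-sinφ1·cosφ2·cosΔλ=-0.29563666; θ=atan2(y, x)=-152.6419° <0 so +360° → 207.3581° ≈ 207.4°
Leg 4: φ1=-1.2170076, φ2=-0.7936571, Δφ=0.4233506, Δλ=1.1604485 rad; a=sin²(Δφ/2)+cosφ1·cosφ2·sin²(Δλ/2)=0.1171559703; c=2·atan2(√a, √(1-a))=0.698685953; dist=6371·c=4451.328 ≈ 4451.3 km; running total=39611.3 km
Leg 4 bearing: y=sinΔλ·cosφ2=0.64302711, x=cosφ1·sinφ2-sinφ1·cosφ2·cosΔλ=0.01542498; θ=atan2(y, x)=88.6258° ≈ 88.6°
Leg 5: φ1=-0.7936571, φ2=-0.6400105, Δφ=0.1536466, Δλ=-1.6647701 rad; a=sin²(Δφ/2)+cosφ1·cosφ2·sin²(Δλ/2)=0.3135092965; c=2·atan2(√a, √(1-a))=1.188576092; dist=6371·c=7572.418 ≈ 7572.4 km; running total=47183.7 km
Leg 5 bearing: y=sinΔλ·cosφ2=-0.79855044, x=cosφ1·sinφ2-sinφ1·cosφ2·cosΔλ=-0.47244265; θ=atan2(y, x)=-120.6096° <0 so +360° → 239.3904° ≈ 239.4°
Leg 6: φ1=-0.6400105, φ2=-1.1821307, Δφ=-0.5421202, Δλ=-1.8431742 rad; a=sin²(Δφ/2)+cosφ1·cosφ2·sin²(Δλ/2)=0.2645544708; c=2·atan2(√a, √(1-a))=1.080495770; dist=6371·c=6883.839 ≈ 6883.8 km; running total=54067.5 km
Leg 6 bearing: y=sinΔλ·cosφ2=-0.36498336, x=cosφ1·sinφ2-sinφ1·cosφ2·cosΔλ=-0.80314927; θ=atan2(y, x)=-155.5610° <0 so +360° → 204.4390° ≈ 204.4°
Leg 7: φ1=-1.1821307, φ2=-0.3423236, Δφ=0.8398071, Δλ=-0.1638393 rad; a=sin²(Δφ/2)+cosφ1·cosφ2·sin²(Δλ/2)=0.1685869400; c=2·atan2(√a, √(1-a))=0.846209508; dist=6371·c=5391.201 ≈ 5391.2 km; running total=59458.7 km
Leg 7 bearing: y=sinΔλ·cosφ2=-0.15364334, x=cosφ1·sinφ2-sinφ1·cosφ2·cosΔλ=0.73284054; θ=atan2(y, x)=-11.8408° <0 so +360° → 348.1592° ≈ 348.2°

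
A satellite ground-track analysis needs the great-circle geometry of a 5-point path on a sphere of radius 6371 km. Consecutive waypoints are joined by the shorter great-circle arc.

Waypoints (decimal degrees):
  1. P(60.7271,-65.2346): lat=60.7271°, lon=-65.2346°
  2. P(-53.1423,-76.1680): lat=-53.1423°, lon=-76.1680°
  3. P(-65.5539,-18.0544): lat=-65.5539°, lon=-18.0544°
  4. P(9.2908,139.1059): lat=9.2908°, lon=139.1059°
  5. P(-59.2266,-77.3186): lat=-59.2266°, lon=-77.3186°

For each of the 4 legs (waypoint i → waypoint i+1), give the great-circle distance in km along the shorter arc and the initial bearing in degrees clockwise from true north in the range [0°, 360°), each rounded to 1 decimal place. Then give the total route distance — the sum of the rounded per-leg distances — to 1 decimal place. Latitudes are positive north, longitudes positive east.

Leg 1: dist=12698.8 km, bearing=187.2°
Leg 2: dist=3417.8 km, bearing=136.6°
Leg 3: dist=13516.6 km, bearing=153.3°
Leg 4: dist=13679.7 km, bearing=158.8°
Total: 43312.9 km

Leg 1: φ1=1.0598878, φ2=-0.9275081, Δφ=-1.9873959, Δλ=-0.1908238 rad; a=sin²(Δφ/2)+cosφ1·cosφ2·sin²(Δλ/2)=0.7049885590; c=2·atan2(√a, √(1-a))=1.993225301; dist=6371·c=12698.838 ≈ 12698.8 km; running total=12698.8 km
Leg 1 bearing: y=sinΔλ·cosφ2=-0.11376840, x=cosφ1·sinφ2-sinφ1·cosφ2·cosΔλ=-0.90497266; θ=atan2(y, x)=-172.8347° <0 so +360° → 187.1653° ≈ 187.2°
Leg 2: φ1=-0.9275081, φ2=-1.1441314, Δφ=-0.2166233, Δλ=1.0142737 rad; a=sin²(Δφ/2)+cosφ1·cosφ2·sin²(Δλ/2)=0.0702389056; c=2·atan2(√a, √(1-a))=0.536462262; dist=6371·c=3417.801 ≈ 3417.8 km; running total=16116.6 km
Leg 2 bearing: y=sinΔλ·cosφ2=0.35138782, x=cosφ1·sinφ2-sinφ1·cosφ2·cosΔλ=-0.37114446; θ=atan2(y, x)=136.5663° ≈ 136.6°
Leg 3: φ1=-1.1441314, φ2=0.1621551, Δφ=1.3062864, Δλ=2.7429647 rad; a=sin²(Δφ/2)+cosφ1·cosφ2·sin²(Δλ/2)=0.7616793171; c=2·atan2(√a, √(1-a))=2.121584067; dist=6371·c=13516.612 ≈ 13516.6 km; running total=29633.2 km
Leg 3 bearing: y=sinΔλ·cosφ2=0.38306231, x=cosφ1·sinφ2-sinφ1·cosφ2·cosΔλ=-0.76115636; θ=atan2(y, x)=153.2856° ≈ 153.3°
Leg 4: φ1=0.1621551, φ2=-1.0336992, Δφ=-1.1958542, Δλ=-3.7773201 rad; a=sin²(Δφ/2)+cosφ1·cosφ2·sin²(Δλ/2)=0.7725010053; c=2·atan2(√a, √(1-a))=2.147187840; dist=6371·c=13679.734 ≈ 13679.7 km; running total=43312.9 km
Leg 4 bearing: y=sinΔλ·cosφ2=0.30379530, x=cosφ1·sinφ2-sinφ1·cosφ2·cosΔλ=-0.78146096; θ=atan2(y, x)=158.7563° ≈ 158.8°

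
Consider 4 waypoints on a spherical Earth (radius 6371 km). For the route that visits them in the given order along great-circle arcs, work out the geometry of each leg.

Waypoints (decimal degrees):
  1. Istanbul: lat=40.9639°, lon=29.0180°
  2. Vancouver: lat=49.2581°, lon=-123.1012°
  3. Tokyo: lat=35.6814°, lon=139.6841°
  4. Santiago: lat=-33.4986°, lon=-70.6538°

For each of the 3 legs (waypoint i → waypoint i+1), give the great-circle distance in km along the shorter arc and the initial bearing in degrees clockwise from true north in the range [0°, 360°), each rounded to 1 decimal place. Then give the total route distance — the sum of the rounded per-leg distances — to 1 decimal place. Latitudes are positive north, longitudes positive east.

Leg 1: dist=9618.2 km, bearing=342.2°
Leg 2: dist=7556.2 km, bearing=299.6°
Leg 3: dist=17238.4 km, bearing=93.9°
Total: 34412.8 km

Leg 1: φ1=0.7149549, φ2=0.8597160, Δφ=0.1447611, Δλ=-2.6549809 rad; a=sin²(Δφ/2)+cosφ1·cosφ2·sin²(Δλ/2)=0.4694592563; c=2·atan2(√a, √(1-a))=1.509676794; dist=6371·c=9618.151 ≈ 9618.2 km; running total=9618.2 km
Leg 1 bearing: y=sinΔλ·cosφ2=-0.30520233, x=cosφ1·sinφ2-sinφ1·cosφ2·cosΔλ=0.95032657; θ=atan2(y, x)=-17.8047° <0 so +360° → 342.1953° ≈ 342.2°
Leg 2: φ1=0.8597160, φ2=0.6227579, Δφ=-0.2369581, Δλ=4.5864687 rad; a=sin²(Δφ/2)+cosφ1·cosφ2·sin²(Δλ/2)=0.3123268164; c=2·atan2(√a, √(1-a))=1.186025891; dist=6371·c=7556.171 ≈ 7556.2 km; running total=17174.4 km
Leg 2 bearing: y=sinΔλ·cosφ2=-0.80584176, x=cosφ1·sinφ2-sinφ1·cosφ2·cosΔλ=0.45796743; θ=atan2(y, x)=-60.3900° <0 so +360° → 299.6100° ≈ 299.6°
Leg 3: φ1=0.6227579, φ2=-0.5846609, Δφ=-1.2074188, Δλ=-3.6710889 rad; a=sin²(Δφ/2)+cosφ1·cosφ2·sin²(Δλ/2)=0.9532593322; c=2·atan2(√a, √(1-a))=2.705759586; dist=6371·c=17238.394 ≈ 17238.4 km; running total=34412.8 km
Leg 3 bearing: y=sinΔλ·cosφ2=0.42120140, x=cosφ1·sinφ2-sinφ1·cosφ2·cosΔλ=-0.02851827; θ=atan2(y, x)=93.8734° ≈ 93.9°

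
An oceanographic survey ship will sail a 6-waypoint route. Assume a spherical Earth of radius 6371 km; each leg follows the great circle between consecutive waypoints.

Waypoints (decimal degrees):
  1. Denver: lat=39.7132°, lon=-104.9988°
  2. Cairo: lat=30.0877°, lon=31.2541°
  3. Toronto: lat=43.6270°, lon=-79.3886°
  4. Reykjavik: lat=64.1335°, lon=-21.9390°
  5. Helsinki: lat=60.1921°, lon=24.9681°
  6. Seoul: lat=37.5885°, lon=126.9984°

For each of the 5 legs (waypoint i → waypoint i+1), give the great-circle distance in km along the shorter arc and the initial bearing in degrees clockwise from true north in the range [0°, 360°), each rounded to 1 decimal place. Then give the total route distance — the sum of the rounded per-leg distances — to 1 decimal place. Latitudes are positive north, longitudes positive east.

Leg 1: dist=11034.6 km, bearing=37.3°
Leg 2: dist=9208.5 km, bearing=316.9°
Leg 3: dist=4197.0 km, bearing=36.9°
Leg 4: dist=2416.5 km, bearing=78.6°
Leg 5: dist=7053.9 km, bearing=60.1°
Total: 33910.5 km

Leg 1: φ1=0.6931261, φ2=0.5251294, Δφ=-0.1679967, Δλ=2.3780617 rad; a=sin²(Δφ/2)+cosφ1·cosφ2·sin²(Δλ/2)=0.5802557439; c=2·atan2(√a, √(1-a))=1.732005165; dist=6371·c=11034.605 ≈ 11034.6 km; running total=11034.6 km
Leg 1 bearing: y=sinΔλ·cosφ2=0.59830630, x=cosφ1·sinφ2-sinφ1·cosφ2·cosΔλ=0.78502588; θ=atan2(y, x)=37.3128° ≈ 37.3°
Leg 2: φ1=0.5251294, φ2=0.7614348, Δφ=0.2363054, Δλ=-1.9310794 rad; a=sin²(Δφ/2)+cosφ1·cosφ2·sin²(Δλ/2)=0.4374530018; c=2·atan2(√a, √(1-a))=1.445373756; dist=6371·c=9208.476 ≈ 9208.5 km; running total=20243.1 km
Leg 2 bearing: y=sinΔλ·cosφ2=-0.67737372, x=cosφ1·sinφ2-sinφ1·cosφ2·cosΔλ=0.72492506; θ=atan2(y, x)=-43.0579° <0 so +360° → 316.9421° ≈ 316.9°
Leg 3: φ1=0.7614348, φ2=1.1193407, Δφ=0.3579059, Δλ=1.0026847 rad; a=sin²(Δφ/2)+cosφ1·cosφ2·sin²(Δλ/2)=0.1046263178; c=2·atan2(√a, √(1-a))=0.658767391; dist=6371·c=4197.007 ≈ 4197.0 km; running total=24440.1 km
Leg 3 bearing: y=sinΔλ·cosφ2=0.36774490, x=cosφ1·sinφ2-sinφ1·cosφ2·cosΔλ=0.48936928; θ=atan2(y, x)=36.9237° ≈ 36.9°
Leg 4: φ1=1.1193407, φ2=1.0505503, Δφ=-0.0687904, Δλ=0.8186833 rad; a=sin²(Δφ/2)+cosφ1·cosφ2·sin²(Δλ/2)=0.0355365660; c=2·atan2(√a, √(1-a))=0.379292396; dist=6371·c=2416.472 ≈ 2416.5 km; running total=26856.6 km
Leg 4 bearing: y=sinΔλ·cosφ2=0.36300108, x=cosφ1·sinφ2-sinφ1·cosφ2·cosΔλ=0.07297319; θ=atan2(y, x)=78.6335° ≈ 78.6°
Leg 5: φ1=1.0505503, φ2=0.6560431, Δφ=-0.3945072, Δλ=1.7807647 rad; a=sin²(Δφ/2)+cosφ1·cosφ2·sin²(Δλ/2)=0.2764088474; c=2·atan2(√a, √(1-a))=1.107183701; dist=6371·c=7053.867 ≈ 7053.9 km; running total=33910.5 km
Leg 5 bearing: y=sinΔλ·cosφ2=0.77500875, x=cosφ1·sinφ2-sinφ1·cosφ2·cosΔλ=0.44653043; θ=atan2(y, x)=60.0511° ≈ 60.1°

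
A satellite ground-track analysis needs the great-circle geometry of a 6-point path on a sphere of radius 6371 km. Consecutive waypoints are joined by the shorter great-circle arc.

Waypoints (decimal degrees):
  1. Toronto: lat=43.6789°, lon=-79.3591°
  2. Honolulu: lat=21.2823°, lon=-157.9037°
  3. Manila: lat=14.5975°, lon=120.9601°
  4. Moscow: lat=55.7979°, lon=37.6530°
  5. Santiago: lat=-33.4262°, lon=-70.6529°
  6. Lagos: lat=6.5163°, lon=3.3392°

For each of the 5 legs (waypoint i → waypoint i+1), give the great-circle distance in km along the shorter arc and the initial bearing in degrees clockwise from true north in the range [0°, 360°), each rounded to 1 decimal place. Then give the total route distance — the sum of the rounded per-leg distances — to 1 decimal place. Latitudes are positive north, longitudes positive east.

Leg 1: dist=7493.1 km, bearing=278.4°
Leg 2: dist=8526.2 km, bearing=280.7°
Leg 3: dist=8253.6 km, bearing=324.5°
Leg 4: dist=14130.8 km, bearing=263.3°
Leg 5: dist=8944.0 km, bearing=75.6°
Total: 47347.7 km

Leg 1: φ1=0.7623406, φ2=0.3714462, Δφ=-0.3908944, Δλ=-1.3708619 rad; a=sin²(Δφ/2)+cosφ1·cosφ2·sin²(Δλ/2)=0.3077458046; c=2·atan2(√a, √(1-a))=1.176121114; dist=6371·c=7493.068 ≈ 7493.1 km; running total=7493.1 km
Leg 1 bearing: y=sinΔλ·cosφ2=-0.91324150, x=cosφ1·sinφ2-sinφ1·cosφ2·cosΔλ=0.13469690; θ=atan2(y, x)=-81.6098° <0 so +360° → 278.3902° ≈ 278.4°
Leg 2: φ1=0.3714462, φ2=0.2547744, Δφ=-0.1166718, Δλ=4.8670915 rad; a=sin²(Δφ/2)+cosφ1·cosφ2·sin²(Δλ/2)=0.3847900244; c=2·atan2(√a, √(1-a))=1.338287102; dist=6371·c=8526.227 ≈ 8526.2 km; running total=16019.3 km
Leg 2 bearing: y=sinΔλ·cosφ2=-0.95616309, x=cosφ1·sinφ2-sinφ1·cosφ2·cosΔλ=0.18071744; θ=atan2(y, x)=-79.2972° <0 so +360° → 280.7028° ≈ 280.7°
Leg 3: φ1=0.2547744, φ2=0.9738571, Δφ=0.7190826, Δλ=-1.4539832 rad; a=sin²(Δφ/2)+cosφ1·cosφ2·sin²(Δλ/2)=0.3640800789; c=2·atan2(√a, √(1-a))=1.295491973; dist=6371·c=8253.579 ≈ 8253.6 km; running total=24272.9 km
Leg 3 bearing: y=sinΔλ·cosφ2=-0.55828294, x=cosφ1·sinφ2-sinφ1·cosφ2·cosΔλ=0.78385155; θ=atan2(y, x)=-35.4596° <0 so +360° → 324.5404° ≈ 324.5°
Leg 4: φ1=0.9738571, φ2=-0.5833972, Δφ=-1.5572543, Δλ=-1.8902946 rad; a=sin²(Δφ/2)+cosφ1·cosφ2·sin²(Δλ/2)=0.8014739451; c=2·atan2(√a, √(1-a))=2.217987413; dist=6371·c=14130.798 ≈ 14130.8 km; running total=38403.7 km
Leg 4 bearing: y=sinΔλ·cosφ2=-0.79235977, x=cosφ1·sinφ2-sinφ1·cosφ2·cosΔλ=-0.09284309; θ=atan2(y, x)=-96.6830° <0 so +360° → 263.3170° ≈ 263.3°
Leg 5: φ1=-0.5833972, φ2=0.1137309, Δφ=0.6971281, Δλ=1.2914058 rad; a=sin²(Δφ/2)+cosφ1·cosφ2·sin²(Δλ/2)=0.4169227693; c=2·atan2(√a, √(1-a))=1.403867696; dist=6371·c=8944.041 ≈ 8944.0 km; running total=47347.7 km
Leg 5 bearing: y=sinΔλ·cosφ2=0.95501380, x=cosφ1·sinφ2-sinφ1·cosφ2·cosΔλ=0.24564473; θ=atan2(y, x)=75.5753° ≈ 75.6°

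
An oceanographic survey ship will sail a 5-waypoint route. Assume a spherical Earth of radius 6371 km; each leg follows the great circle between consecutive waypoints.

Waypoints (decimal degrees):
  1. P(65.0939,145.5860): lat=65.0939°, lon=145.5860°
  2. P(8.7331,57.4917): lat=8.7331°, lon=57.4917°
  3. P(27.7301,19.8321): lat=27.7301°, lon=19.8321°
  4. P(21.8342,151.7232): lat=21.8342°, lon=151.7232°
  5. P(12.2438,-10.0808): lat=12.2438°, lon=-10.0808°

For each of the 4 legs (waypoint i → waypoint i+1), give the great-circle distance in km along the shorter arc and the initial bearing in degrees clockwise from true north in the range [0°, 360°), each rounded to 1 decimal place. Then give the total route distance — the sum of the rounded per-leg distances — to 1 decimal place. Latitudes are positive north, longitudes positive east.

Leg 1: dist=9038.3 km, bearing=272.0°
Leg 2: dist=4475.4 km, bearing=303.2°
Leg 3: dist=12460.5 km, bearing=48.2°
Leg 4: dist=15737.2 km, bearing=330.6°
Total: 41711.4 km

Leg 1: φ1=1.1361029, φ2=0.1524213, Δφ=-0.9836815, Δλ=-1.5375356 rad; a=sin²(Δφ/2)+cosφ1·cosφ2·sin²(Δλ/2)=0.4242232035; c=2·atan2(√a, √(1-a))=1.418656494; dist=6371·c=9038.261 ≈ 9038.3 km; running total=9038.3 km
Leg 1 bearing: y=sinΔλ·cosφ2=-0.98785966, x=cosφ1·sinφ2-sinφ1·cosφ2·cosΔλ=0.03412909; θ=atan2(y, x)=-88.0213° <0 so +360° → 271.9787° ≈ 272.0°
Leg 2: φ1=0.1524213, φ2=0.4839815, Δφ=0.3315602, Δλ=-0.6572840 rad; a=sin²(Δφ/2)+cosφ1·cosφ2·sin²(Δλ/2)=0.1183715790; c=2·atan2(√a, √(1-a))=0.702457302; dist=6371·c=4475.355 ≈ 4475.4 km; running total=13513.7 km
Leg 2 bearing: y=sinΔλ·cosφ2=-0.54079877, x=cosφ1·sinφ2-sinφ1·cosφ2·cosΔλ=0.35351900; θ=atan2(y, x)=-56.8274° <0 so +360° → 303.1726° ≈ 303.2°
Leg 3: φ1=0.4839815, φ2=0.3810787, Δφ=-0.1029029, Δλ=2.3019339 rad; a=sin²(Δφ/2)+cosφ1·cosφ2·sin²(Δλ/2)=0.6877865767; c=2·atan2(√a, √(1-a))=1.955811451; dist=6371·c=12460.475 ≈ 12460.5 km; running total=25974.2 km
Leg 3 bearing: y=sinΔλ·cosφ2=0.69101389, x=cosφ1·sinφ2-sinφ1·cosφ2·cosΔλ=0.61761202; θ=atan2(y, x)=48.2104° ≈ 48.2°
Leg 4: φ1=0.3810787, φ2=0.2136946, Δφ=-0.1673841, Δλ=-2.8240125 rad; a=sin²(Δφ/2)+cosφ1·cosφ2·sin²(Δλ/2)=0.8914562403; c=2·atan2(√a, √(1-a))=2.470129904; dist=6371·c=15737.198 ≈ 15737.2 km; running total=41711.4 km
Leg 4 bearing: y=sinΔλ·cosφ2=-0.30516575, x=cosφ1·sinφ2-sinφ1·cosφ2·cosΔλ=0.54214565; θ=atan2(y, x)=-29.3745° <0 so +360° → 330.6255° ≈ 330.6°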